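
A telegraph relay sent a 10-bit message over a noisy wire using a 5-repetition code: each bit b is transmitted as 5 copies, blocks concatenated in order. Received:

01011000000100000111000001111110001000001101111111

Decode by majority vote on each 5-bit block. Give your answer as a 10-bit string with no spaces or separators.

Block 1 (01011): 3 ones → 1
Block 2 (00000): 0 ones → 0
Block 3 (01000): 1 one → 0
Block 4 (00111): 3 ones → 1
Block 5 (00000): 0 ones → 0
Block 6 (11111): 5 ones → 1
Block 7 (10001): 2 ones → 0
Block 8 (00000): 0 ones → 0
Block 9 (11011): 4 ones → 1
Block 10 (11111): 5 ones → 1

1001010011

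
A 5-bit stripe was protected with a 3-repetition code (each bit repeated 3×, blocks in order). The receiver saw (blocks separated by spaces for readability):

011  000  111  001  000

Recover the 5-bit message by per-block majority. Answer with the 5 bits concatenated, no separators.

10100

Block 1 (011): 2 ones → 1
Block 2 (000): 0 ones → 0
Block 3 (111): 3 ones → 1
Block 4 (001): 1 one → 0
Block 5 (000): 0 ones → 0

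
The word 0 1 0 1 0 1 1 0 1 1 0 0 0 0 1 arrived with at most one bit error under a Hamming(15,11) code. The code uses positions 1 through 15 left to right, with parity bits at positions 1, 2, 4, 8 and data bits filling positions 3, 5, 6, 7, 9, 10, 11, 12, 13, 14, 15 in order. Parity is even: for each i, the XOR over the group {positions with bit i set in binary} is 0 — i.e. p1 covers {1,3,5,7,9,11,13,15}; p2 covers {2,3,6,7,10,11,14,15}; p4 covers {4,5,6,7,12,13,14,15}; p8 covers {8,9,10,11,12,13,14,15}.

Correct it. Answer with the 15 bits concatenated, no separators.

s1 (pos 1,3,5,7,9,11,13,15): 0⊕0⊕0⊕1⊕1⊕0⊕0⊕1 = 1
s2 (pos 2,3,6,7,10,11,14,15): 1⊕0⊕1⊕1⊕1⊕0⊕0⊕1 = 1
s4 (pos 4,5,6,7,12,13,14,15): 1⊕0⊕1⊕1⊕0⊕0⊕0⊕1 = 0
s8 (pos 8,9,10,11,12,13,14,15): 0⊕1⊕1⊕0⊕0⊕0⊕0⊕1 = 1
Syndrome s8…s1 = 1011 → error at position 11.
Flip position 11: 010101101100001 → 010101101110001

010101101110001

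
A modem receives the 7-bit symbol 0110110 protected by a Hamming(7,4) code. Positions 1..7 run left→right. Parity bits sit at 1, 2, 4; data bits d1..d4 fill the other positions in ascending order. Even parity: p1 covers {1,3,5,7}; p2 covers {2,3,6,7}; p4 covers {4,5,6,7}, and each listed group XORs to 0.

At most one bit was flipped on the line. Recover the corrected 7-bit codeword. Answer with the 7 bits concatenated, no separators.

0010110

s1 (pos 1,3,5,7): 0⊕1⊕1⊕0 = 0
s2 (pos 2,3,6,7): 1⊕1⊕1⊕0 = 1
s4 (pos 4,5,6,7): 0⊕1⊕1⊕0 = 0
Syndrome s4…s1 = 010 → error at position 2.
Flip position 2: 0110110 → 0010110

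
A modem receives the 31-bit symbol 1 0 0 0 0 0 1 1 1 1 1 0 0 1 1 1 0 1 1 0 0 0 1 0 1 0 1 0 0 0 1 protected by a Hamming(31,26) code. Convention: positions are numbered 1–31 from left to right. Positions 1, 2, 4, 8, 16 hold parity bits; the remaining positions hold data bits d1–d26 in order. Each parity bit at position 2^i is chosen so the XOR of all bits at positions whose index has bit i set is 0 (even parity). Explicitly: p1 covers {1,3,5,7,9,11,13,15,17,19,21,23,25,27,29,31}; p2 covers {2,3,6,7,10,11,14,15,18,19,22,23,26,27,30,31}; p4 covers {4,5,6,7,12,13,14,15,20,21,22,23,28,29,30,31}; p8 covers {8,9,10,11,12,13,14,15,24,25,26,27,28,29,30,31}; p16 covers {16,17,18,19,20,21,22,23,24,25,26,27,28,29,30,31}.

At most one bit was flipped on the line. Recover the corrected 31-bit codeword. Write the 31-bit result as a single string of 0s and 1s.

s1 (pos 1,3,5,7,9,11,13,15,17,19,21,23,25,27,29,31): 1⊕0⊕0⊕1⊕1⊕1⊕0⊕1⊕0⊕1⊕0⊕1⊕1⊕1⊕0⊕1 = 0
s2 (pos 2,3,6,7,10,11,14,15,18,19,22,23,26,27,30,31): 0⊕0⊕0⊕1⊕1⊕1⊕1⊕1⊕1⊕1⊕0⊕1⊕0⊕1⊕0⊕1 = 0
s4 (pos 4,5,6,7,12,13,14,15,20,21,22,23,28,29,30,31): 0⊕0⊕0⊕1⊕0⊕0⊕1⊕1⊕0⊕0⊕0⊕1⊕0⊕0⊕0⊕1 = 1
s8 (pos 8,9,10,11,12,13,14,15,24,25,26,27,28,29,30,31): 1⊕1⊕1⊕1⊕0⊕0⊕1⊕1⊕0⊕1⊕0⊕1⊕0⊕0⊕0⊕1 = 1
s16 (pos 16,17,18,19,20,21,22,23,24,25,26,27,28,29,30,31): 1⊕0⊕1⊕1⊕0⊕0⊕0⊕1⊕0⊕1⊕0⊕1⊕0⊕0⊕0⊕1 = 1
Syndrome s16…s1 = 11100 → error at position 28.
Flip position 28: 1000001111100111011000101010001 → 1000001111100111011000101011001

1000001111100111011000101011001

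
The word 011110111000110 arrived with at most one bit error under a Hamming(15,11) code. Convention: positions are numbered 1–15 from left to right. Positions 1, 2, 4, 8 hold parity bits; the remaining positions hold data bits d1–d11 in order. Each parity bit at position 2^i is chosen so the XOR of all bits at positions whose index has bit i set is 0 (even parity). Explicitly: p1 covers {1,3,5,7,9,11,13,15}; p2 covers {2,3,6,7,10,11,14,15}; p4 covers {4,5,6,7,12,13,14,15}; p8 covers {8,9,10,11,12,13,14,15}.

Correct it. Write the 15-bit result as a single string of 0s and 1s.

s1 (pos 1,3,5,7,9,11,13,15): 0⊕1⊕1⊕1⊕1⊕0⊕1⊕0 = 1
s2 (pos 2,3,6,7,10,11,14,15): 1⊕1⊕0⊕1⊕0⊕0⊕1⊕0 = 0
s4 (pos 4,5,6,7,12,13,14,15): 1⊕1⊕0⊕1⊕0⊕1⊕1⊕0 = 1
s8 (pos 8,9,10,11,12,13,14,15): 1⊕1⊕0⊕0⊕0⊕1⊕1⊕0 = 0
Syndrome s8…s1 = 0101 → error at position 5.
Flip position 5: 011110111000110 → 011100111000110

011100111000110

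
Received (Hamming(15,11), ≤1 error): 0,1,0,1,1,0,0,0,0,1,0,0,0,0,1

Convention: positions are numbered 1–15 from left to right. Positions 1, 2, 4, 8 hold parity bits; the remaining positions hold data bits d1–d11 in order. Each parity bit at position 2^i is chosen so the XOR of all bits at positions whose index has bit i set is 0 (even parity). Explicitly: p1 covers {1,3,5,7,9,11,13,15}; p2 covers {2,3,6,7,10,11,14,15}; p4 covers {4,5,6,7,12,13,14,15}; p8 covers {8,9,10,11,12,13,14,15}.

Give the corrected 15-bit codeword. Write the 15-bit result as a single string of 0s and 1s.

s1 (pos 1,3,5,7,9,11,13,15): 0⊕0⊕1⊕0⊕0⊕0⊕0⊕1 = 0
s2 (pos 2,3,6,7,10,11,14,15): 1⊕0⊕0⊕0⊕1⊕0⊕0⊕1 = 1
s4 (pos 4,5,6,7,12,13,14,15): 1⊕1⊕0⊕0⊕0⊕0⊕0⊕1 = 1
s8 (pos 8,9,10,11,12,13,14,15): 0⊕0⊕1⊕0⊕0⊕0⊕0⊕1 = 0
Syndrome s8…s1 = 0110 → error at position 6.
Flip position 6: 010110000100001 → 010111000100001

010111000100001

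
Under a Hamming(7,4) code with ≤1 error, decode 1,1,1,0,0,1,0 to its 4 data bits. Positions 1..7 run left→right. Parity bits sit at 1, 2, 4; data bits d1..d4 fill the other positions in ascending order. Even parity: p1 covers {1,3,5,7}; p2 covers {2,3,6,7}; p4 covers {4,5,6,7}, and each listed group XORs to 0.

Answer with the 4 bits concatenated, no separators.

1000

s1 (pos 1,3,5,7): 1⊕1⊕0⊕0 = 0
s2 (pos 2,3,6,7): 1⊕1⊕1⊕0 = 1
s4 (pos 4,5,6,7): 0⊕0⊕1⊕0 = 1
Syndrome s4…s1 = 110 → error at position 6.
Flip position 6: 1110010 → 1110000
Read data bits from positions 3,5,6,7: 1000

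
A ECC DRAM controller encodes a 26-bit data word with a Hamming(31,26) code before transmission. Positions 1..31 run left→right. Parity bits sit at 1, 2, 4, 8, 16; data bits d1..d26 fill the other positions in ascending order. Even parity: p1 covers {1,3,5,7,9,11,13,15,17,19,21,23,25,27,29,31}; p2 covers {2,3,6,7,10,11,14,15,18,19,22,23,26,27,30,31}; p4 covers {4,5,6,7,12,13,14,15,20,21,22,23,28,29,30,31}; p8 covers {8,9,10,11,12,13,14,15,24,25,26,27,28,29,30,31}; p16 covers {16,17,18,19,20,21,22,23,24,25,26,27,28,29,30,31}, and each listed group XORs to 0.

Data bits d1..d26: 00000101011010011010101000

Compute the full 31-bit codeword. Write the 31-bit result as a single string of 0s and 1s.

Place data at non-parity positions: p1 p2 0 p4 0 0 0 p8 0 1 0 1 0 1 1 p16 0 1 0 0 1 1 0 1 0 1 0 1 0 0 0
p1 (pos 1,3,5,7,9,11,13,15,17,19,21,23,25,27,29,31): XOR of data positions = 0⊕0⊕0⊕0⊕0⊕0⊕1⊕0⊕0⊕1⊕0⊕0⊕0⊕0⊕0 = 0
p2 (pos 2,3,6,7,10,11,14,15,18,19,22,23,26,27,30,31): XOR of data positions = 0⊕0⊕0⊕1⊕0⊕1⊕1⊕1⊕0⊕1⊕0⊕1⊕0⊕0⊕0 = 0
p4 (pos 4,5,6,7,12,13,14,15,20,21,22,23,28,29,30,31): XOR of data positions = 0⊕0⊕0⊕1⊕0⊕1⊕1⊕0⊕1⊕1⊕0⊕1⊕0⊕0⊕0 = 0
p8 (pos 8,9,10,11,12,13,14,15,24,25,26,27,28,29,30,31): XOR of data positions = 0⊕1⊕0⊕1⊕0⊕1⊕1⊕1⊕0⊕1⊕0⊕1⊕0⊕0⊕0 = 1
p16 (pos 16,17,18,19,20,21,22,23,24,25,26,27,28,29,30,31): XOR of data positions = 0⊕1⊕0⊕0⊕1⊕1⊕0⊕1⊕0⊕1⊕0⊕1⊕0⊕0⊕0 = 0
Codeword: 0000000101010110010011010101000

0000000101010110010011010101000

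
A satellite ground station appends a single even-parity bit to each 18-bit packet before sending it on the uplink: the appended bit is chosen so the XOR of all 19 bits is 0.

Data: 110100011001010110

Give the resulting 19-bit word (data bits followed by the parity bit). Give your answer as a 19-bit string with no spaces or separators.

XOR of the 18 data bits: 1⊕1⊕0⊕1⊕0⊕0⊕0⊕1⊕1⊕0⊕0⊕1⊕0⊕1⊕0⊕1⊕1⊕0 = 1
Parity bit = 1 (so all 19 bits XOR to 0).

1101000110010101101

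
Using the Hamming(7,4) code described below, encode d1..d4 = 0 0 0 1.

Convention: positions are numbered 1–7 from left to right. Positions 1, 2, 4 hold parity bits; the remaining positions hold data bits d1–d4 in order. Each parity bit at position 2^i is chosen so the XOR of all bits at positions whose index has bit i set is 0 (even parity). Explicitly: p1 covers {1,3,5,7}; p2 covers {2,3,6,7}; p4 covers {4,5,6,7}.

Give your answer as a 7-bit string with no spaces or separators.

1101001

Place data at non-parity positions: p1 p2 0 p4 0 0 1
p1 (pos 1,3,5,7): XOR of data positions = 0⊕0⊕1 = 1
p2 (pos 2,3,6,7): XOR of data positions = 0⊕0⊕1 = 1
p4 (pos 4,5,6,7): XOR of data positions = 0⊕0⊕1 = 1
Codeword: 1101001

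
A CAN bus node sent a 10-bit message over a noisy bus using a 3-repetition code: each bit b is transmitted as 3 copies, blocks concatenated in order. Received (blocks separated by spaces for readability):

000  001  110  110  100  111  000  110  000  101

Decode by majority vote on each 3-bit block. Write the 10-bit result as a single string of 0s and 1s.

0011010101

Block 1 (000): 0 ones → 0
Block 2 (001): 1 one → 0
Block 3 (110): 2 ones → 1
Block 4 (110): 2 ones → 1
Block 5 (100): 1 one → 0
Block 6 (111): 3 ones → 1
Block 7 (000): 0 ones → 0
Block 8 (110): 2 ones → 1
Block 9 (000): 0 ones → 0
Block 10 (101): 2 ones → 1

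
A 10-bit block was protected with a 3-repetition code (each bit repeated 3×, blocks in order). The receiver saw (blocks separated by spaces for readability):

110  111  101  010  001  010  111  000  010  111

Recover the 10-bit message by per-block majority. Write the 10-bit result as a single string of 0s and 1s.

Block 1 (110): 2 ones → 1
Block 2 (111): 3 ones → 1
Block 3 (101): 2 ones → 1
Block 4 (010): 1 one → 0
Block 5 (001): 1 one → 0
Block 6 (010): 1 one → 0
Block 7 (111): 3 ones → 1
Block 8 (000): 0 ones → 0
Block 9 (010): 1 one → 0
Block 10 (111): 3 ones → 1

1110001001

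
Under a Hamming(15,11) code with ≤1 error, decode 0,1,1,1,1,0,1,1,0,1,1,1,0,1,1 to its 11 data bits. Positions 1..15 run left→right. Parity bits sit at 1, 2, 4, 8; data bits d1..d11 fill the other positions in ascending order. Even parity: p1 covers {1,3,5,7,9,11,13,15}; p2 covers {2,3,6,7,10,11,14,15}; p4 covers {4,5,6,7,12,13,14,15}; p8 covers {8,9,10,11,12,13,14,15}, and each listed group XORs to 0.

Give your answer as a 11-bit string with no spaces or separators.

s1 (pos 1,3,5,7,9,11,13,15): 0⊕1⊕1⊕1⊕0⊕1⊕0⊕1 = 1
s2 (pos 2,3,6,7,10,11,14,15): 1⊕1⊕0⊕1⊕1⊕1⊕1⊕1 = 1
s4 (pos 4,5,6,7,12,13,14,15): 1⊕1⊕0⊕1⊕1⊕0⊕1⊕1 = 0
s8 (pos 8,9,10,11,12,13,14,15): 1⊕0⊕1⊕1⊕1⊕0⊕1⊕1 = 0
Syndrome s8…s1 = 0011 → error at position 3.
Flip position 3: 011110110111011 → 010110110111011
Read data bits from positions 3,5,6,7,9,10,11,12,13,14,15: 01010111011

01010111011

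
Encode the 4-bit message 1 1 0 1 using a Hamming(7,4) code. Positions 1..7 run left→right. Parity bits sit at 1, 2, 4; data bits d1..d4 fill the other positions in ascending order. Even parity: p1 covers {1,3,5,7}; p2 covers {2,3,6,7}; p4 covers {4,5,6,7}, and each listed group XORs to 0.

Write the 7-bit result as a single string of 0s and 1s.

1010101

Place data at non-parity positions: p1 p2 1 p4 1 0 1
p1 (pos 1,3,5,7): XOR of data positions = 1⊕1⊕1 = 1
p2 (pos 2,3,6,7): XOR of data positions = 1⊕0⊕1 = 0
p4 (pos 4,5,6,7): XOR of data positions = 1⊕0⊕1 = 0
Codeword: 1010101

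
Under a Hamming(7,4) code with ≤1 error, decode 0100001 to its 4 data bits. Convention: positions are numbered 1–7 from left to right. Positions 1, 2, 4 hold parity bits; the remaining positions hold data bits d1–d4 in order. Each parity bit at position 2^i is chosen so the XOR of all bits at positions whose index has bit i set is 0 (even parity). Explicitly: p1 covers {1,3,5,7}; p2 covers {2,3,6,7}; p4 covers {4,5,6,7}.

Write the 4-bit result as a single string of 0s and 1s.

s1 (pos 1,3,5,7): 0⊕0⊕0⊕1 = 1
s2 (pos 2,3,6,7): 1⊕0⊕0⊕1 = 0
s4 (pos 4,5,6,7): 0⊕0⊕0⊕1 = 1
Syndrome s4…s1 = 101 → error at position 5.
Flip position 5: 0100001 → 0100101
Read data bits from positions 3,5,6,7: 0101

0101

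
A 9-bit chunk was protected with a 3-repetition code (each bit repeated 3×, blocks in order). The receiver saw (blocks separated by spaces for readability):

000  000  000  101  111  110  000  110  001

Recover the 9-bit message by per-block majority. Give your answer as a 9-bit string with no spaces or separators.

Block 1 (000): 0 ones → 0
Block 2 (000): 0 ones → 0
Block 3 (000): 0 ones → 0
Block 4 (101): 2 ones → 1
Block 5 (111): 3 ones → 1
Block 6 (110): 2 ones → 1
Block 7 (000): 0 ones → 0
Block 8 (110): 2 ones → 1
Block 9 (001): 1 one → 0

000111010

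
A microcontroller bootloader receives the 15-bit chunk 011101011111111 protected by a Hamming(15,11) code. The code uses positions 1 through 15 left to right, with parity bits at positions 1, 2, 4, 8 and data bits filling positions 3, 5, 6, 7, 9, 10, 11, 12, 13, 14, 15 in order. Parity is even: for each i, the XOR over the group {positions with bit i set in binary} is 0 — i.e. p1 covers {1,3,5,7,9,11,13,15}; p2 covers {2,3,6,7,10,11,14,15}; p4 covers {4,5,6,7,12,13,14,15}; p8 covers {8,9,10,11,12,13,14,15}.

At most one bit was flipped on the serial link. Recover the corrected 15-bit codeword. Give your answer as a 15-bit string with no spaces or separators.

010101011111111

s1 (pos 1,3,5,7,9,11,13,15): 0⊕1⊕0⊕0⊕1⊕1⊕1⊕1 = 1
s2 (pos 2,3,6,7,10,11,14,15): 1⊕1⊕1⊕0⊕1⊕1⊕1⊕1 = 1
s4 (pos 4,5,6,7,12,13,14,15): 1⊕0⊕1⊕0⊕1⊕1⊕1⊕1 = 0
s8 (pos 8,9,10,11,12,13,14,15): 1⊕1⊕1⊕1⊕1⊕1⊕1⊕1 = 0
Syndrome s8…s1 = 0011 → error at position 3.
Flip position 3: 011101011111111 → 010101011111111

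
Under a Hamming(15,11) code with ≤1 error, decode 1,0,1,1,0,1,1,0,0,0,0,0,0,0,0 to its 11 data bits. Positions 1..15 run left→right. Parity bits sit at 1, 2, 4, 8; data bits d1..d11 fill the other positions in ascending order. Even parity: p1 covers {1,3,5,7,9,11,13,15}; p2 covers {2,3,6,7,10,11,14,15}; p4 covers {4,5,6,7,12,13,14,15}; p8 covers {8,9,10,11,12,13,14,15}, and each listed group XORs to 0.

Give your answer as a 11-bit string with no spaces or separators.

s1 (pos 1,3,5,7,9,11,13,15): 1⊕1⊕0⊕1⊕0⊕0⊕0⊕0 = 1
s2 (pos 2,3,6,7,10,11,14,15): 0⊕1⊕1⊕1⊕0⊕0⊕0⊕0 = 1
s4 (pos 4,5,6,7,12,13,14,15): 1⊕0⊕1⊕1⊕0⊕0⊕0⊕0 = 1
s8 (pos 8,9,10,11,12,13,14,15): 0⊕0⊕0⊕0⊕0⊕0⊕0⊕0 = 0
Syndrome s8…s1 = 0111 → error at position 7.
Flip position 7: 101101100000000 → 101101000000000
Read data bits from positions 3,5,6,7,9,10,11,12,13,14,15: 10100000000

10100000000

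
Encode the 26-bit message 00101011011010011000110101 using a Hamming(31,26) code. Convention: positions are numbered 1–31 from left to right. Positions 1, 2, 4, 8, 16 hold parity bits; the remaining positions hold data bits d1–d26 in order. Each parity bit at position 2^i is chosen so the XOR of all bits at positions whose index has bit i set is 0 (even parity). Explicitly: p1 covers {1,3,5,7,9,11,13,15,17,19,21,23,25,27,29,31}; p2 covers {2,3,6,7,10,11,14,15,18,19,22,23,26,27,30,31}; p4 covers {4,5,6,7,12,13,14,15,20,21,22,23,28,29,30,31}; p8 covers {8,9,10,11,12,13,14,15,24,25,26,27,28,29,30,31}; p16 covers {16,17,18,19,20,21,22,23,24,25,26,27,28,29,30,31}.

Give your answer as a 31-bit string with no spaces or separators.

1100010110110111010011000110101

Place data at non-parity positions: p1 p2 0 p4 0 1 0 p8 1 0 1 1 0 1 1 p16 0 1 0 0 1 1 0 0 0 1 1 0 1 0 1
p1 (pos 1,3,5,7,9,11,13,15,17,19,21,23,25,27,29,31): XOR of data positions = 0⊕0⊕0⊕1⊕1⊕0⊕1⊕0⊕0⊕1⊕0⊕0⊕1⊕1⊕1 = 1
p2 (pos 2,3,6,7,10,11,14,15,18,19,22,23,26,27,30,31): XOR of data positions = 0⊕1⊕0⊕0⊕1⊕1⊕1⊕1⊕0⊕1⊕0⊕1⊕1⊕0⊕1 = 1
p4 (pos 4,5,6,7,12,13,14,15,20,21,22,23,28,29,30,31): XOR of data positions = 0⊕1⊕0⊕1⊕0⊕1⊕1⊕0⊕1⊕1⊕0⊕0⊕1⊕0⊕1 = 0
p8 (pos 8,9,10,11,12,13,14,15,24,25,26,27,28,29,30,31): XOR of data positions = 1⊕0⊕1⊕1⊕0⊕1⊕1⊕0⊕0⊕1⊕1⊕0⊕1⊕0⊕1 = 1
p16 (pos 16,17,18,19,20,21,22,23,24,25,26,27,28,29,30,31): XOR of data positions = 0⊕1⊕0⊕0⊕1⊕1⊕0⊕0⊕0⊕1⊕1⊕0⊕1⊕0⊕1 = 1
Codeword: 1100010110110111010011000110101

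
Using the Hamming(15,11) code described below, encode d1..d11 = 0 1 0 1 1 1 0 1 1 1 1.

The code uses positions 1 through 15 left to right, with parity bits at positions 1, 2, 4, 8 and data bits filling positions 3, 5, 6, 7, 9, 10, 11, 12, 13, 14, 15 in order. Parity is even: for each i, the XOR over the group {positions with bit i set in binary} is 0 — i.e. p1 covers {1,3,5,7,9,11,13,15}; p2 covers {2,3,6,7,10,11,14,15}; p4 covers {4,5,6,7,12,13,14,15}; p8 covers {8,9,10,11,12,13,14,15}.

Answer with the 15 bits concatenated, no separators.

Place data at non-parity positions: p1 p2 0 p4 1 0 1 p8 1 1 0 1 1 1 1
p1 (pos 1,3,5,7,9,11,13,15): XOR of data positions = 0⊕1⊕1⊕1⊕0⊕1⊕1 = 1
p2 (pos 2,3,6,7,10,11,14,15): XOR of data positions = 0⊕0⊕1⊕1⊕0⊕1⊕1 = 0
p4 (pos 4,5,6,7,12,13,14,15): XOR of data positions = 1⊕0⊕1⊕1⊕1⊕1⊕1 = 0
p8 (pos 8,9,10,11,12,13,14,15): XOR of data positions = 1⊕1⊕0⊕1⊕1⊕1⊕1 = 0
Codeword: 100010101101111

100010101101111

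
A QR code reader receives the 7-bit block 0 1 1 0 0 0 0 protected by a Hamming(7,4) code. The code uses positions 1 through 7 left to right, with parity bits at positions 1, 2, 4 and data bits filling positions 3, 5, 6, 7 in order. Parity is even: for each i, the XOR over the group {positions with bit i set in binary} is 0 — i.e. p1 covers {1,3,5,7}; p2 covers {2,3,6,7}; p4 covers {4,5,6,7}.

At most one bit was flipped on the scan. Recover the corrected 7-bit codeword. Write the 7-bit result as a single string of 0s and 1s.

s1 (pos 1,3,5,7): 0⊕1⊕0⊕0 = 1
s2 (pos 2,3,6,7): 1⊕1⊕0⊕0 = 0
s4 (pos 4,5,6,7): 0⊕0⊕0⊕0 = 0
Syndrome s4…s1 = 001 → error at position 1.
Flip position 1: 0110000 → 1110000

1110000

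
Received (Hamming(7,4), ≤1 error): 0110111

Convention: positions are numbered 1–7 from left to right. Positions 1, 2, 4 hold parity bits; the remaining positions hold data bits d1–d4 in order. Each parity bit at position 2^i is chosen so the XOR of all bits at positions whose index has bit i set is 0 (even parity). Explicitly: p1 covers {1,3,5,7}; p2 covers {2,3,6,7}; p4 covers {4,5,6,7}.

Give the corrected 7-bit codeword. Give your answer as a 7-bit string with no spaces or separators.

s1 (pos 1,3,5,7): 0⊕1⊕1⊕1 = 1
s2 (pos 2,3,6,7): 1⊕1⊕1⊕1 = 0
s4 (pos 4,5,6,7): 0⊕1⊕1⊕1 = 1
Syndrome s4…s1 = 101 → error at position 5.
Flip position 5: 0110111 → 0110011

0110011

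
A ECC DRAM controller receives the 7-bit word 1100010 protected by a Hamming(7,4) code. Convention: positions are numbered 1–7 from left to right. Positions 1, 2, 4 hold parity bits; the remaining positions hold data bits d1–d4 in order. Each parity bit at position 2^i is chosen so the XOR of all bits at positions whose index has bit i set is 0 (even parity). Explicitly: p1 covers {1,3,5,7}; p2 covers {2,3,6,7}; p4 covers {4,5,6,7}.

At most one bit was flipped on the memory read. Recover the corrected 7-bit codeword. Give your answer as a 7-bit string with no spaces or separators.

s1 (pos 1,3,5,7): 1⊕0⊕0⊕0 = 1
s2 (pos 2,3,6,7): 1⊕0⊕1⊕0 = 0
s4 (pos 4,5,6,7): 0⊕0⊕1⊕0 = 1
Syndrome s4…s1 = 101 → error at position 5.
Flip position 5: 1100010 → 1100110

1100110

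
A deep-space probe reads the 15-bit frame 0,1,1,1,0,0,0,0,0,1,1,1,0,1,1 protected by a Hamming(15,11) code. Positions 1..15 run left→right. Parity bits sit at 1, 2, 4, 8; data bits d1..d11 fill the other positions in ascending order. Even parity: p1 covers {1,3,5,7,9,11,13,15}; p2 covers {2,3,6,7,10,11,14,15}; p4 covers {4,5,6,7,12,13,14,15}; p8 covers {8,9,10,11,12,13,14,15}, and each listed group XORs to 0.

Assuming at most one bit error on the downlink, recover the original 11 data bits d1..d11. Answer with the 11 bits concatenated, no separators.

s1 (pos 1,3,5,7,9,11,13,15): 0⊕1⊕0⊕0⊕0⊕1⊕0⊕1 = 1
s2 (pos 2,3,6,7,10,11,14,15): 1⊕1⊕0⊕0⊕1⊕1⊕1⊕1 = 0
s4 (pos 4,5,6,7,12,13,14,15): 1⊕0⊕0⊕0⊕1⊕0⊕1⊕1 = 0
s8 (pos 8,9,10,11,12,13,14,15): 0⊕0⊕1⊕1⊕1⊕0⊕1⊕1 = 1
Syndrome s8…s1 = 1001 → error at position 9.
Flip position 9: 011100000111011 → 011100001111011
Read data bits from positions 3,5,6,7,9,10,11,12,13,14,15: 10001111011

10001111011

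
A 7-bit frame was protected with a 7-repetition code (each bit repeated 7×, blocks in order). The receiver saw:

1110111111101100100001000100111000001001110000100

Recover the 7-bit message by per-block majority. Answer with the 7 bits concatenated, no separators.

Block 1 (1110111): 6 ones → 1
Block 2 (1111011): 6 ones → 1
Block 3 (0010000): 1 one → 0
Block 4 (1000100): 2 ones → 0
Block 5 (1110000): 3 ones → 0
Block 6 (0100111): 4 ones → 1
Block 7 (0000100): 1 one → 0

1100010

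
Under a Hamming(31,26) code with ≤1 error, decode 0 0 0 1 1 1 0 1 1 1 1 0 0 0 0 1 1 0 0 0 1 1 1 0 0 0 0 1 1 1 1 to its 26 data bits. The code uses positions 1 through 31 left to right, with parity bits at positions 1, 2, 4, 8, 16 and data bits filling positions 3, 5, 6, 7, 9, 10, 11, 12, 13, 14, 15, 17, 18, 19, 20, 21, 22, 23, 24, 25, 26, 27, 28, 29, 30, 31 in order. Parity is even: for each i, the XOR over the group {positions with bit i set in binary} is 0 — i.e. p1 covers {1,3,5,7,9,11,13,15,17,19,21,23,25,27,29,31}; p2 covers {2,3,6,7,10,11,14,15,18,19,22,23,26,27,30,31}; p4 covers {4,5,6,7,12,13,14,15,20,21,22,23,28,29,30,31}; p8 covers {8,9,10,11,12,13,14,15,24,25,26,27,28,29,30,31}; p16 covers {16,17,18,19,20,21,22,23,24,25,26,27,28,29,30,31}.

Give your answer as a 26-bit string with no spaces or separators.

01101110000110011100001111

s1 (pos 1,3,5,7,9,11,13,15,17,19,21,23,25,27,29,31): 0⊕0⊕1⊕0⊕1⊕1⊕0⊕0⊕1⊕0⊕1⊕1⊕0⊕0⊕1⊕1 = 0
s2 (pos 2,3,6,7,10,11,14,15,18,19,22,23,26,27,30,31): 0⊕0⊕1⊕0⊕1⊕1⊕0⊕0⊕0⊕0⊕1⊕1⊕0⊕0⊕1⊕1 = 1
s4 (pos 4,5,6,7,12,13,14,15,20,21,22,23,28,29,30,31): 1⊕1⊕1⊕0⊕0⊕0⊕0⊕0⊕0⊕1⊕1⊕1⊕1⊕1⊕1⊕1 = 0
s8 (pos 8,9,10,11,12,13,14,15,24,25,26,27,28,29,30,31): 1⊕1⊕1⊕1⊕0⊕0⊕0⊕0⊕0⊕0⊕0⊕0⊕1⊕1⊕1⊕1 = 0
s16 (pos 16,17,18,19,20,21,22,23,24,25,26,27,28,29,30,31): 1⊕1⊕0⊕0⊕0⊕1⊕1⊕1⊕0⊕0⊕0⊕0⊕1⊕1⊕1⊕1 = 1
Syndrome s16…s1 = 10010 → error at position 18.
Flip position 18: 0001110111100001100011100001111 → 0001110111100001110011100001111
Read data bits from positions 3,5,6,7,9,10,11,12,13,14,15,17,18,19,20,21,22,23,24,25,26,27,28,29,30,31: 01101110000110011100001111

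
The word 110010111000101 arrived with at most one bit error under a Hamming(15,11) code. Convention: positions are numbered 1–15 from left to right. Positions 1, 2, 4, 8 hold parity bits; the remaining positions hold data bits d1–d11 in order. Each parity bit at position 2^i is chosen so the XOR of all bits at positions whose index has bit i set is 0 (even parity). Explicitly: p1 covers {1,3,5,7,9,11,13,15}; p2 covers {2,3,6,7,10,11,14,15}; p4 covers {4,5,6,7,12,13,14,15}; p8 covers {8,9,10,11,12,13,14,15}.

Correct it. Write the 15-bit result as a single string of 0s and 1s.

100010111000101

s1 (pos 1,3,5,7,9,11,13,15): 1⊕0⊕1⊕1⊕1⊕0⊕1⊕1 = 0
s2 (pos 2,3,6,7,10,11,14,15): 1⊕0⊕0⊕1⊕0⊕0⊕0⊕1 = 1
s4 (pos 4,5,6,7,12,13,14,15): 0⊕1⊕0⊕1⊕0⊕1⊕0⊕1 = 0
s8 (pos 8,9,10,11,12,13,14,15): 1⊕1⊕0⊕0⊕0⊕1⊕0⊕1 = 0
Syndrome s8…s1 = 0010 → error at position 2.
Flip position 2: 110010111000101 → 100010111000101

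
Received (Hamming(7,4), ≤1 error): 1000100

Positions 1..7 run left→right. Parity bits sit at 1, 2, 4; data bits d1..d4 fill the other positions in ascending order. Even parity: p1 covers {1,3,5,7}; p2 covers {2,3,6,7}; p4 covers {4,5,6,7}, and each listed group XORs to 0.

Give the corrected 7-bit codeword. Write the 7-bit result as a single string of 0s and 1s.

s1 (pos 1,3,5,7): 1⊕0⊕1⊕0 = 0
s2 (pos 2,3,6,7): 0⊕0⊕0⊕0 = 0
s4 (pos 4,5,6,7): 0⊕1⊕0⊕0 = 1
Syndrome s4…s1 = 100 → error at position 4.
Flip position 4: 1000100 → 1001100

1001100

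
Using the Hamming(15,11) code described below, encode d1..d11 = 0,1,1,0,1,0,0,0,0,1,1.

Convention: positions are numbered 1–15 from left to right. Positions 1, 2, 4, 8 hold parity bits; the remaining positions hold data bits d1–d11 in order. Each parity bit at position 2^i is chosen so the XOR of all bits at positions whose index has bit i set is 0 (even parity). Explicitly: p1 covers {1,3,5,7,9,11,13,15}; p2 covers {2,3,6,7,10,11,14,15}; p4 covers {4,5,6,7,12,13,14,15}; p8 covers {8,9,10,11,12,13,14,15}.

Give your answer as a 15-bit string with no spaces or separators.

Place data at non-parity positions: p1 p2 0 p4 1 1 0 p8 1 0 0 0 0 1 1
p1 (pos 1,3,5,7,9,11,13,15): XOR of data positions = 0⊕1⊕0⊕1⊕0⊕0⊕1 = 1
p2 (pos 2,3,6,7,10,11,14,15): XOR of data positions = 0⊕1⊕0⊕0⊕0⊕1⊕1 = 1
p4 (pos 4,5,6,7,12,13,14,15): XOR of data positions = 1⊕1⊕0⊕0⊕0⊕1⊕1 = 0
p8 (pos 8,9,10,11,12,13,14,15): XOR of data positions = 1⊕0⊕0⊕0⊕0⊕1⊕1 = 1
Codeword: 110011011000011

110011011000011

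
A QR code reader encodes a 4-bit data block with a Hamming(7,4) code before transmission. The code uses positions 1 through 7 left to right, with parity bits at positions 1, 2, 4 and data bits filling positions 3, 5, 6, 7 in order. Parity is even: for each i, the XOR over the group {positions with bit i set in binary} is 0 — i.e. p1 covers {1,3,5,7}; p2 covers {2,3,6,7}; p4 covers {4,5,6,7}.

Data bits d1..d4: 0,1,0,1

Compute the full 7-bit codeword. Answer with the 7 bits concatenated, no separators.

0100101

Place data at non-parity positions: p1 p2 0 p4 1 0 1
p1 (pos 1,3,5,7): XOR of data positions = 0⊕1⊕1 = 0
p2 (pos 2,3,6,7): XOR of data positions = 0⊕0⊕1 = 1
p4 (pos 4,5,6,7): XOR of data positions = 1⊕0⊕1 = 0
Codeword: 0100101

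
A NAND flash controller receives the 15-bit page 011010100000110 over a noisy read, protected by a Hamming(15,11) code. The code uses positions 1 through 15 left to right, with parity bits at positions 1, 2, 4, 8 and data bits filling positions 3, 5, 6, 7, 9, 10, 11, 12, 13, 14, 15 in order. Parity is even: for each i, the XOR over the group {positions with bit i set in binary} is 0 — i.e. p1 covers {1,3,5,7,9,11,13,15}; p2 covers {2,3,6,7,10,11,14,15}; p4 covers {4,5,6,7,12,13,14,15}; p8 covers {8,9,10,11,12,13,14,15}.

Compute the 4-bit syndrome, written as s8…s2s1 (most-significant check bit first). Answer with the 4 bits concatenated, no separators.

0000

s1 (pos 1,3,5,7,9,11,13,15): 0⊕1⊕1⊕1⊕0⊕0⊕1⊕0 = 0
s2 (pos 2,3,6,7,10,11,14,15): 1⊕1⊕0⊕1⊕0⊕0⊕1⊕0 = 0
s4 (pos 4,5,6,7,12,13,14,15): 0⊕1⊕0⊕1⊕0⊕1⊕1⊕0 = 0
s8 (pos 8,9,10,11,12,13,14,15): 0⊕0⊕0⊕0⊕0⊕1⊕1⊕0 = 0
Syndrome s8…s1 = 0000 → no error.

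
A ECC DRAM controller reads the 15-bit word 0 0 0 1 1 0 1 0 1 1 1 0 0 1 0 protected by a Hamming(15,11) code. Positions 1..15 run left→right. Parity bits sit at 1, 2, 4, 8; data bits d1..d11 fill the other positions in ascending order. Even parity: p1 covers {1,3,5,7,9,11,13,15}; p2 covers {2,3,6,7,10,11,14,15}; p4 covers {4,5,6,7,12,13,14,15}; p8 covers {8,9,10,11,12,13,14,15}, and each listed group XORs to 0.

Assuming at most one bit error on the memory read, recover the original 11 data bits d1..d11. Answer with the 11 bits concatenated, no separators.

01011110010

s1 (pos 1,3,5,7,9,11,13,15): 0⊕0⊕1⊕1⊕1⊕1⊕0⊕0 = 0
s2 (pos 2,3,6,7,10,11,14,15): 0⊕0⊕0⊕1⊕1⊕1⊕1⊕0 = 0
s4 (pos 4,5,6,7,12,13,14,15): 1⊕1⊕0⊕1⊕0⊕0⊕1⊕0 = 0
s8 (pos 8,9,10,11,12,13,14,15): 0⊕1⊕1⊕1⊕0⊕0⊕1⊕0 = 0
Syndrome s8…s1 = 0000 → no error.
Read data bits from positions 3,5,6,7,9,10,11,12,13,14,15: 01011110010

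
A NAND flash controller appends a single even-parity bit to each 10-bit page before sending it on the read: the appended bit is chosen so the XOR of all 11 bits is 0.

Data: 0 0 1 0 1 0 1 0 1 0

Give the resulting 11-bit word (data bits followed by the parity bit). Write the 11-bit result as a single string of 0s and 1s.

00101010100

XOR of the 10 data bits: 0⊕0⊕1⊕0⊕1⊕0⊕1⊕0⊕1⊕0 = 0
Parity bit = 0 (so all 11 bits XOR to 0).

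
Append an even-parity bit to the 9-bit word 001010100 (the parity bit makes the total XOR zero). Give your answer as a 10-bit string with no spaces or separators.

XOR of the 9 data bits: 0⊕0⊕1⊕0⊕1⊕0⊕1⊕0⊕0 = 1
Parity bit = 1 (so all 10 bits XOR to 0).

0010101001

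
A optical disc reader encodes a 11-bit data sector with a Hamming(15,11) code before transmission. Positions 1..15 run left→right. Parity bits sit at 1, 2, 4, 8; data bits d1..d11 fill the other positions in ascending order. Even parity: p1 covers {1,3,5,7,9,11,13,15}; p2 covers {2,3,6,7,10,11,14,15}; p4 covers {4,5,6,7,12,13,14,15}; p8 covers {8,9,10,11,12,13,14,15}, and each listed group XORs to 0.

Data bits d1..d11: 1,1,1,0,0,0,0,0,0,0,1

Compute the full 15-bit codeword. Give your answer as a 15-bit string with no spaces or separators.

Place data at non-parity positions: p1 p2 1 p4 1 1 0 p8 0 0 0 0 0 0 1
p1 (pos 1,3,5,7,9,11,13,15): XOR of data positions = 1⊕1⊕0⊕0⊕0⊕0⊕1 = 1
p2 (pos 2,3,6,7,10,11,14,15): XOR of data positions = 1⊕1⊕0⊕0⊕0⊕0⊕1 = 1
p4 (pos 4,5,6,7,12,13,14,15): XOR of data positions = 1⊕1⊕0⊕0⊕0⊕0⊕1 = 1
p8 (pos 8,9,10,11,12,13,14,15): XOR of data positions = 0⊕0⊕0⊕0⊕0⊕0⊕1 = 1
Codeword: 111111010000001

111111010000001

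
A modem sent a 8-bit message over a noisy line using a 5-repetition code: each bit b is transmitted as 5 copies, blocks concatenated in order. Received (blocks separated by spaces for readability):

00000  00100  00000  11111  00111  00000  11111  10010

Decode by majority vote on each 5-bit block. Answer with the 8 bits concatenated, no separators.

00011010

Block 1 (00000): 0 ones → 0
Block 2 (00100): 1 one → 0
Block 3 (00000): 0 ones → 0
Block 4 (11111): 5 ones → 1
Block 5 (00111): 3 ones → 1
Block 6 (00000): 0 ones → 0
Block 7 (11111): 5 ones → 1
Block 8 (10010): 2 ones → 0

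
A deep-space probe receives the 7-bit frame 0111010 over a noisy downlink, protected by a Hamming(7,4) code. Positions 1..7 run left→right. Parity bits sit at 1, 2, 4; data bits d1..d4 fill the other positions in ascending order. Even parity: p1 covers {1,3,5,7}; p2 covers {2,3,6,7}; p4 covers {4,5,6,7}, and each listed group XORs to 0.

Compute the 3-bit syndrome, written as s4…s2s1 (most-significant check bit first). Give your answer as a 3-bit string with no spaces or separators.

011

s1 (pos 1,3,5,7): 0⊕1⊕0⊕0 = 1
s2 (pos 2,3,6,7): 1⊕1⊕1⊕0 = 1
s4 (pos 4,5,6,7): 1⊕0⊕1⊕0 = 0
Syndrome s4…s1 = 011 → error at position 3.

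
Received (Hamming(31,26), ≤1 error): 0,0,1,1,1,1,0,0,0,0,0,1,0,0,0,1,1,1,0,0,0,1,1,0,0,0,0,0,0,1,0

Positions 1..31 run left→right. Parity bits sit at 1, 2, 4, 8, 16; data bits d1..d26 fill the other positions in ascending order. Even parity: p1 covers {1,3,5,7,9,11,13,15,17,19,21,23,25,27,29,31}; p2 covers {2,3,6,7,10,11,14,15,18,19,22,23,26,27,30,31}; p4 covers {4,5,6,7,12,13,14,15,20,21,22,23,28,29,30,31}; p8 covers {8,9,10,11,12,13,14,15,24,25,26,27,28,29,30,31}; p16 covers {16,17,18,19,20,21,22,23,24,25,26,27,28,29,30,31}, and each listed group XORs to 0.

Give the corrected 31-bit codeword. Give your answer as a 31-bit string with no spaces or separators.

0010110000010001110001100000010

s1 (pos 1,3,5,7,9,11,13,15,17,19,21,23,25,27,29,31): 0⊕1⊕1⊕0⊕0⊕0⊕0⊕0⊕1⊕0⊕0⊕1⊕0⊕0⊕0⊕0 = 0
s2 (pos 2,3,6,7,10,11,14,15,18,19,22,23,26,27,30,31): 0⊕1⊕1⊕0⊕0⊕0⊕0⊕0⊕1⊕0⊕1⊕1⊕0⊕0⊕1⊕0 = 0
s4 (pos 4,5,6,7,12,13,14,15,20,21,22,23,28,29,30,31): 1⊕1⊕1⊕0⊕1⊕0⊕0⊕0⊕0⊕0⊕1⊕1⊕0⊕0⊕1⊕0 = 1
s8 (pos 8,9,10,11,12,13,14,15,24,25,26,27,28,29,30,31): 0⊕0⊕0⊕0⊕1⊕0⊕0⊕0⊕0⊕0⊕0⊕0⊕0⊕0⊕1⊕0 = 0
s16 (pos 16,17,18,19,20,21,22,23,24,25,26,27,28,29,30,31): 1⊕1⊕1⊕0⊕0⊕0⊕1⊕1⊕0⊕0⊕0⊕0⊕0⊕0⊕1⊕0 = 0
Syndrome s16…s1 = 00100 → error at position 4.
Flip position 4: 0011110000010001110001100000010 → 0010110000010001110001100000010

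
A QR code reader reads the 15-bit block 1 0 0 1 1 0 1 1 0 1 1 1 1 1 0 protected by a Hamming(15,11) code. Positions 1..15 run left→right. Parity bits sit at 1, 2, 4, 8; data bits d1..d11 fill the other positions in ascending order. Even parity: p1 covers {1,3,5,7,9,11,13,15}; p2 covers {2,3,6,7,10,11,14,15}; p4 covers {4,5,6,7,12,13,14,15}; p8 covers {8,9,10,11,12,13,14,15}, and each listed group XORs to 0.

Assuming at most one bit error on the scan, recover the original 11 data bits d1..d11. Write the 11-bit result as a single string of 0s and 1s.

01010111110

s1 (pos 1,3,5,7,9,11,13,15): 1⊕0⊕1⊕1⊕0⊕1⊕1⊕0 = 1
s2 (pos 2,3,6,7,10,11,14,15): 0⊕0⊕0⊕1⊕1⊕1⊕1⊕0 = 0
s4 (pos 4,5,6,7,12,13,14,15): 1⊕1⊕0⊕1⊕1⊕1⊕1⊕0 = 0
s8 (pos 8,9,10,11,12,13,14,15): 1⊕0⊕1⊕1⊕1⊕1⊕1⊕0 = 0
Syndrome s8…s1 = 0001 → error at position 1.
Flip position 1: 100110110111110 → 000110110111110
Read data bits from positions 3,5,6,7,9,10,11,12,13,14,15: 01010111110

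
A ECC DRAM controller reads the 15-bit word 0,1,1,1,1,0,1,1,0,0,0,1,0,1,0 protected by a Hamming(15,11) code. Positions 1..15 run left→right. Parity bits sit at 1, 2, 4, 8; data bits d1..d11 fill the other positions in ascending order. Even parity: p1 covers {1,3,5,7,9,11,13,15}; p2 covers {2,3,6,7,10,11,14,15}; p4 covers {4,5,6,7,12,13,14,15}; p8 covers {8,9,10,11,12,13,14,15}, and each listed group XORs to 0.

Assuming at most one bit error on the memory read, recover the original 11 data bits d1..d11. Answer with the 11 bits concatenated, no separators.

11010001110

s1 (pos 1,3,5,7,9,11,13,15): 0⊕1⊕1⊕1⊕0⊕0⊕0⊕0 = 1
s2 (pos 2,3,6,7,10,11,14,15): 1⊕1⊕0⊕1⊕0⊕0⊕1⊕0 = 0
s4 (pos 4,5,6,7,12,13,14,15): 1⊕1⊕0⊕1⊕1⊕0⊕1⊕0 = 1
s8 (pos 8,9,10,11,12,13,14,15): 1⊕0⊕0⊕0⊕1⊕0⊕1⊕0 = 1
Syndrome s8…s1 = 1101 → error at position 13.
Flip position 13: 011110110001010 → 011110110001110
Read data bits from positions 3,5,6,7,9,10,11,12,13,14,15: 11010001110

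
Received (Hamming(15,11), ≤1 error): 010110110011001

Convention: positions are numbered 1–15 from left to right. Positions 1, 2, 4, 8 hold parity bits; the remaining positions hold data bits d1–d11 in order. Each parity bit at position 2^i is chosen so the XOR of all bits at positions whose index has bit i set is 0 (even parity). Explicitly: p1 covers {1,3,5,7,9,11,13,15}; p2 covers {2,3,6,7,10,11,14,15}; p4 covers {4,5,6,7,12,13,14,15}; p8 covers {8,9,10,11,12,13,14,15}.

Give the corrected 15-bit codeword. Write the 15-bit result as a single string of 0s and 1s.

s1 (pos 1,3,5,7,9,11,13,15): 0⊕0⊕1⊕1⊕0⊕1⊕0⊕1 = 0
s2 (pos 2,3,6,7,10,11,14,15): 1⊕0⊕0⊕1⊕0⊕1⊕0⊕1 = 0
s4 (pos 4,5,6,7,12,13,14,15): 1⊕1⊕0⊕1⊕1⊕0⊕0⊕1 = 1
s8 (pos 8,9,10,11,12,13,14,15): 1⊕0⊕0⊕1⊕1⊕0⊕0⊕1 = 0
Syndrome s8…s1 = 0100 → error at position 4.
Flip position 4: 010110110011001 → 010010110011001

010010110011001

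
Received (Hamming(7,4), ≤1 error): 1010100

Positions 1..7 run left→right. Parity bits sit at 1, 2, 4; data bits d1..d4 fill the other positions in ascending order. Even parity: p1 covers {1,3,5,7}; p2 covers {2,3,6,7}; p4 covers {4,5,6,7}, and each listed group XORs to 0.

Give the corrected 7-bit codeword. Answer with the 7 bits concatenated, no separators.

1010101

s1 (pos 1,3,5,7): 1⊕1⊕1⊕0 = 1
s2 (pos 2,3,6,7): 0⊕1⊕0⊕0 = 1
s4 (pos 4,5,6,7): 0⊕1⊕0⊕0 = 1
Syndrome s4…s1 = 111 → error at position 7.
Flip position 7: 1010100 → 1010101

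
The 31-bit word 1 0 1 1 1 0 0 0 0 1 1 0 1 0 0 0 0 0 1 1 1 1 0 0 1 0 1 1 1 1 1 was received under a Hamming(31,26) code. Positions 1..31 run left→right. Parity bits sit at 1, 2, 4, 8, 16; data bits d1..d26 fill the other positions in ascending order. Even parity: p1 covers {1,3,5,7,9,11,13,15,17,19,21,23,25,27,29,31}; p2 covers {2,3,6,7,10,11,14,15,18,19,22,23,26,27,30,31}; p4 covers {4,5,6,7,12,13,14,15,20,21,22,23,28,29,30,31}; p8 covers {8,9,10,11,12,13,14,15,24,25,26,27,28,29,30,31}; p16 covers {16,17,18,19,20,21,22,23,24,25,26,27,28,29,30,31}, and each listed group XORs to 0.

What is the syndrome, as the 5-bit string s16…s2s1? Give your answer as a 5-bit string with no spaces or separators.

s1 (pos 1,3,5,7,9,11,13,15,17,19,21,23,25,27,29,31): 1⊕1⊕1⊕0⊕0⊕1⊕1⊕0⊕0⊕1⊕1⊕0⊕1⊕1⊕1⊕1 = 1
s2 (pos 2,3,6,7,10,11,14,15,18,19,22,23,26,27,30,31): 0⊕1⊕0⊕0⊕1⊕1⊕0⊕0⊕0⊕1⊕1⊕0⊕0⊕1⊕1⊕1 = 0
s4 (pos 4,5,6,7,12,13,14,15,20,21,22,23,28,29,30,31): 1⊕1⊕0⊕0⊕0⊕1⊕0⊕0⊕1⊕1⊕1⊕0⊕1⊕1⊕1⊕1 = 0
s8 (pos 8,9,10,11,12,13,14,15,24,25,26,27,28,29,30,31): 0⊕0⊕1⊕1⊕0⊕1⊕0⊕0⊕0⊕1⊕0⊕1⊕1⊕1⊕1⊕1 = 1
s16 (pos 16,17,18,19,20,21,22,23,24,25,26,27,28,29,30,31): 0⊕0⊕0⊕1⊕1⊕1⊕1⊕0⊕0⊕1⊕0⊕1⊕1⊕1⊕1⊕1 = 0
Syndrome s16…s1 = 01001 → error at position 9.

01001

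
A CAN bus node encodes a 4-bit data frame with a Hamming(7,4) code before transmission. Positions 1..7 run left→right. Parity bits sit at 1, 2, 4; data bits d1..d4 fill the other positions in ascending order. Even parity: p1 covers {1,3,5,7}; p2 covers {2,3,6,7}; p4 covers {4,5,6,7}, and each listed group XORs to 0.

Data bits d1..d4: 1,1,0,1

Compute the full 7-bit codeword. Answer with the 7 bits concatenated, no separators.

1010101

Place data at non-parity positions: p1 p2 1 p4 1 0 1
p1 (pos 1,3,5,7): XOR of data positions = 1⊕1⊕1 = 1
p2 (pos 2,3,6,7): XOR of data positions = 1⊕0⊕1 = 0
p4 (pos 4,5,6,7): XOR of data positions = 1⊕0⊕1 = 0
Codeword: 1010101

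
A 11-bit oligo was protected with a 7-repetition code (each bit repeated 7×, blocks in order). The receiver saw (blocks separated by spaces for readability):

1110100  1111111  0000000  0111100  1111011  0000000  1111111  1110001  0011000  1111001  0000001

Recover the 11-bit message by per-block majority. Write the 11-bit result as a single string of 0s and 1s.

Block 1 (1110100): 4 ones → 1
Block 2 (1111111): 7 ones → 1
Block 3 (0000000): 0 ones → 0
Block 4 (0111100): 4 ones → 1
Block 5 (1111011): 6 ones → 1
Block 6 (0000000): 0 ones → 0
Block 7 (1111111): 7 ones → 1
Block 8 (1110001): 4 ones → 1
Block 9 (0011000): 2 ones → 0
Block 10 (1111001): 5 ones → 1
Block 11 (0000001): 1 one → 0

11011011010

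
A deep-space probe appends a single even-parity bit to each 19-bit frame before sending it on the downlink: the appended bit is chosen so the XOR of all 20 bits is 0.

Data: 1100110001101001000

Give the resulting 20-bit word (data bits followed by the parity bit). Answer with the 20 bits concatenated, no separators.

XOR of the 19 data bits: 1⊕1⊕0⊕0⊕1⊕1⊕0⊕0⊕0⊕1⊕1⊕0⊕1⊕0⊕0⊕1⊕0⊕0⊕0 = 0
Parity bit = 0 (so all 20 bits XOR to 0).

11001100011010010000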